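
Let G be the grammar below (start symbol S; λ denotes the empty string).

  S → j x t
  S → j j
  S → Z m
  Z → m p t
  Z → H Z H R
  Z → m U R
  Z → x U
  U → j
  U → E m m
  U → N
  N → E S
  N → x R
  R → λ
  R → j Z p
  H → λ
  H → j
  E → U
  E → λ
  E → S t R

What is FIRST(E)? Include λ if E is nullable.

From E → U: add FIRST(U) = { j, m, x }.
E → λ contributes λ.
From E → S t R: add FIRST(S) = { j, m, x }.
Union: FIRST(E) = { j, m, x, λ }.

{ j, m, x, λ }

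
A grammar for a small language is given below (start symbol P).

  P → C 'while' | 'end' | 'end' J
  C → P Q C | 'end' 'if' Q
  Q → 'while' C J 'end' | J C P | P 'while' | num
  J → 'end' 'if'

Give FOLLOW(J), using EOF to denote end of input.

In P → 'end' J: J is at the end, add FOLLOW(P) = { EOF, 'end', 'while', num }.
In Q → 'while' C J 'end': add FIRST('end') = { 'end' }.
In Q → J C P: add FIRST(C P) = { 'end' }.
Union: FOLLOW(J) = { EOF, 'end', 'while', num }.

{ EOF, 'end', 'while', num }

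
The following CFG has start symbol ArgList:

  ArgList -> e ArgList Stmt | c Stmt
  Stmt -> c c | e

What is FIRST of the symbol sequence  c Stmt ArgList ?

c is a terminal; add {c} and stop.

{ c }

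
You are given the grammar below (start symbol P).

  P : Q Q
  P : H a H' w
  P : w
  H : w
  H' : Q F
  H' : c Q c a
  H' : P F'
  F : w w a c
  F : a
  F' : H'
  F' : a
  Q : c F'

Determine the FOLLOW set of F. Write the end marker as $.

In H' : Q F: F is at the end, add FOLLOW(H') = { $, a, c, w }.
Union: FOLLOW(F) = { $, a, c, w }.

{ $, a, c, w }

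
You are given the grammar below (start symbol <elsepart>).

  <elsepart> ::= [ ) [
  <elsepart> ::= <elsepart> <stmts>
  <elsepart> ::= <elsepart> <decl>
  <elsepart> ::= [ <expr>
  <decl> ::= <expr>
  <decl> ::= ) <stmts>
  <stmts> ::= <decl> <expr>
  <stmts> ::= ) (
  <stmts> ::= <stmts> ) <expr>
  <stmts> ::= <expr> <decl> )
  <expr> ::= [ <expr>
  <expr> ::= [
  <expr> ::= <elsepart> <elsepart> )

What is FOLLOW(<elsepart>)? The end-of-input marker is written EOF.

<elsepart> is the start symbol, so EOF ∈ FOLLOW(<elsepart>).
In <elsepart> ::= <elsepart> <stmts>: add FIRST(<stmts>) = { ), [ }.
In <elsepart> ::= <elsepart> <decl>: add FIRST(<decl>) = { ), [ }.
In <expr> ::= <elsepart> <elsepart> ): add FIRST(<elsepart> )) = { [ }.
In <expr> ::= <elsepart> <elsepart> ): add FIRST()) = { ) }.
Union: FOLLOW(<elsepart>) = { EOF, ), [ }.

{ EOF, ), [ }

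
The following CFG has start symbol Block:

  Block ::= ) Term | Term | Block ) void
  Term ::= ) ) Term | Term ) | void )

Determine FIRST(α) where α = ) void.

{ ) }

) is a terminal; add {)} and stop.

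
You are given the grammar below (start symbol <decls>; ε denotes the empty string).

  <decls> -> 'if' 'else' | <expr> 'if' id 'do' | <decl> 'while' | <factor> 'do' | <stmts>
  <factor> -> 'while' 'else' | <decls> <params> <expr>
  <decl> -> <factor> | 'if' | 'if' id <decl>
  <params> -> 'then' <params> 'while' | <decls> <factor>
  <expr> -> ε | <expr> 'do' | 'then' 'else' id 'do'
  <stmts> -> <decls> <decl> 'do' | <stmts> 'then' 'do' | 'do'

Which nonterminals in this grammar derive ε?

{ <expr> }

Directly nullable (have an ε-production): <expr>.
No other nonterminal has a production whose RHS symbols are all nullable.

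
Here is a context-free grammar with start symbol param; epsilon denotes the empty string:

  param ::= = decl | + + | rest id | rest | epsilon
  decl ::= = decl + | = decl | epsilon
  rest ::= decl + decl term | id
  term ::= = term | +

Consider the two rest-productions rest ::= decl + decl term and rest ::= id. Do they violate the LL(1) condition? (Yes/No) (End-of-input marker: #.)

No

FIRST(decl + decl term) = { +, = } and FIRST(id) = { id }.
The FIRST sets are disjoint and neither alternative is nullable — no conflict.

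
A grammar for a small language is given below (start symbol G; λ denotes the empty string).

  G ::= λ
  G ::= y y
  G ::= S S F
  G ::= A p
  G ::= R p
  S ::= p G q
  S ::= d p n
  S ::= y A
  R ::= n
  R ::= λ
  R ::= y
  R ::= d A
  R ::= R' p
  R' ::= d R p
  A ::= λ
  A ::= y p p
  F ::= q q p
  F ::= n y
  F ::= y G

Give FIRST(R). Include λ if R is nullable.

R ::= n contributes {n}.
R ::= λ contributes λ.
R ::= y contributes {y}.
R ::= d A contributes {d}.
From R ::= R' p: add FIRST(R') = { d }.
Union: FIRST(R) = { d, n, y, λ }.

{ d, n, y, λ }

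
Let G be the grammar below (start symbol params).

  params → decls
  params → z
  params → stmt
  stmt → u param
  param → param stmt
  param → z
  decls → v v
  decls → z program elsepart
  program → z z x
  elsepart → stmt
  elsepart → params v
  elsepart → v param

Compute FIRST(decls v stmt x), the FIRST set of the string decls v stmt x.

{ v, z }

Add FIRST(decls) = { v, z }; decls is not nullable, stop.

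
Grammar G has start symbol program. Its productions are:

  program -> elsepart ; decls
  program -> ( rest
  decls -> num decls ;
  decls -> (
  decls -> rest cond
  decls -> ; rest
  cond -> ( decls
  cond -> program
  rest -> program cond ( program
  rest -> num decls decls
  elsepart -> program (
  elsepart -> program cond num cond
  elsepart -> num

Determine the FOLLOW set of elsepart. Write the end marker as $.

{ ; }

In program -> elsepart ; decls: add FIRST(; decls) = { ; }.
Union: FOLLOW(elsepart) = { ; }.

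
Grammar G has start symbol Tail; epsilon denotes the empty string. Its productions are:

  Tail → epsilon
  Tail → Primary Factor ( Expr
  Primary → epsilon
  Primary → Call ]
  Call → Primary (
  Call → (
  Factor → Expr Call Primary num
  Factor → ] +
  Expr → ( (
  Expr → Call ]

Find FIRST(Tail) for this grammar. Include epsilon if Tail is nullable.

Tail → epsilon contributes epsilon.
From Tail → Primary Factor ( Expr: Primary nullable, take FIRST(Primary) ∪ FIRST(Factor) = { (, ] }.
Union: FIRST(Tail) = { (, ], epsilon }.

{ (, ], epsilon }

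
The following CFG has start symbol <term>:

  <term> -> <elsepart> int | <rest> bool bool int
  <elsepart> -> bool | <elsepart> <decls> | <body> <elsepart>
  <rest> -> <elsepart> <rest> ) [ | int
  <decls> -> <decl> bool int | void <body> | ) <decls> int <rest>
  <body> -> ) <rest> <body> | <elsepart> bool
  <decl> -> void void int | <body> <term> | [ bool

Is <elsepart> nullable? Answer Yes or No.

No

No nonterminal in this grammar is nullable.
No production of <elsepart> has an RHS whose symbols are all nullable, so <elsepart> is not nullable.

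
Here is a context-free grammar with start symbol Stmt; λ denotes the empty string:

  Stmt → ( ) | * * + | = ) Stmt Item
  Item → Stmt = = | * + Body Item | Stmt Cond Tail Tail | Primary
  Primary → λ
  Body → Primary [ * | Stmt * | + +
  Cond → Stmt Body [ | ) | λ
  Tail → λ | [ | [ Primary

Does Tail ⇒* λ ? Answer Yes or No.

Yes

Tail has an λ-production, so Tail ⇒ λ.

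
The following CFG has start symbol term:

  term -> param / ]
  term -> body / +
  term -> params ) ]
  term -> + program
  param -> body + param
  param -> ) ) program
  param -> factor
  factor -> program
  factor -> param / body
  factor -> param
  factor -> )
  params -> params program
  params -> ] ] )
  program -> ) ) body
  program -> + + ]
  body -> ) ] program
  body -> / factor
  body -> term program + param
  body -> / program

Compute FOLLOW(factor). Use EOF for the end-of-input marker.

{ EOF, ), +, / }

In param -> factor: factor is at the end, add FOLLOW(param) = { EOF, ), +, / }.
In body -> / factor: factor is at the end, add FOLLOW(body) = { EOF, ), +, / }.
Union: FOLLOW(factor) = { EOF, ), +, / }.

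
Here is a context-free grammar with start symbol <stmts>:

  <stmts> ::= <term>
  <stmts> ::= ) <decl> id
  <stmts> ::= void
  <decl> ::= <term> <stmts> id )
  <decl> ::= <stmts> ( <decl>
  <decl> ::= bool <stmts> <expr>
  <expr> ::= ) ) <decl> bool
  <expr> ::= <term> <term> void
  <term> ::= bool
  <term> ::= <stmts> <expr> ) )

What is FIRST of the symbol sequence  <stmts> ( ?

{ ), bool, void }

Add FIRST(<stmts>) = { ), bool, void }; <stmts> is not nullable, stop.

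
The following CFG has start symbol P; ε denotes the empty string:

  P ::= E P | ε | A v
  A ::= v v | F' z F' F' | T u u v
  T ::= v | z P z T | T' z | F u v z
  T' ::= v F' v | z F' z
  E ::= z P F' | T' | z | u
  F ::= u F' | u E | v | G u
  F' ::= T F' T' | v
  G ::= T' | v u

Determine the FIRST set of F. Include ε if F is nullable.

{ u, v, z }

F ::= u F' contributes {u}.
F ::= u E contributes {u}.
F ::= v contributes {v}.
From F ::= G u: add FIRST(G) = { v, z }.
Union: FIRST(F) = { u, v, z }.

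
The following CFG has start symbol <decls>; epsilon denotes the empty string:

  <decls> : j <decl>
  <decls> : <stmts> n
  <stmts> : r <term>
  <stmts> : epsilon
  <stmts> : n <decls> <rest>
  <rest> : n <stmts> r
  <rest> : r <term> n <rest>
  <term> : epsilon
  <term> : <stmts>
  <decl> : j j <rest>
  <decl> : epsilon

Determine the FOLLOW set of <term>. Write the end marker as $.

{ n, r }

In <stmts> : r <term>: <term> is at the end, add FOLLOW(<stmts>) = { n, r }.
In <rest> : r <term> n <rest>: add FIRST(n <rest>) = { n }.
Union: FOLLOW(<term>) = { n, r }.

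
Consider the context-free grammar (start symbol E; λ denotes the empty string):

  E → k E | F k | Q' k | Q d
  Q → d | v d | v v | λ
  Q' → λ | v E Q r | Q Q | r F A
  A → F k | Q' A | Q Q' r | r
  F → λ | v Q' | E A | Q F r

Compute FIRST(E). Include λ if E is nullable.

{ d, k, r, v }

E → k E contributes {k}.
From E → F k: F nullable, take FIRST(F) ∪ {k} = { d, k, r, v }.
From E → Q' k: Q' nullable, take FIRST(Q') ∪ {k} = { d, k, r, v }.
From E → Q d: Q nullable, take FIRST(Q) ∪ {d} = { d, v }.
Union: FIRST(E) = { d, k, r, v }.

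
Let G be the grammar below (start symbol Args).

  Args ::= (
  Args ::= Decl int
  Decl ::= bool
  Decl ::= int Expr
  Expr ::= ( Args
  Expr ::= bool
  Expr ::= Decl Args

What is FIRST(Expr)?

Expr ::= ( Args contributes {(}.
Expr ::= bool contributes {bool}.
From Expr ::= Decl Args: add FIRST(Decl) = { bool, int }.
Union: FIRST(Expr) = { (, bool, int }.

{ (, bool, int }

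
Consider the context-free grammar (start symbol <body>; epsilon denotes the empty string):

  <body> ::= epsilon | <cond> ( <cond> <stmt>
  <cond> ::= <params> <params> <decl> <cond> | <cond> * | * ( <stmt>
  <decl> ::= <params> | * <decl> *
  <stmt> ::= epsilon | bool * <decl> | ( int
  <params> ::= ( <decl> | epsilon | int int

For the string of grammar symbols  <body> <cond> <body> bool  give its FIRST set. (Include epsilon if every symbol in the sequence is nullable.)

Add FIRST(<body>)\{epsilon} = { (, *, int }; <body> is nullable, continue.
Add FIRST(<cond>) = { (, *, int }; <cond> is not nullable, stop.

{ (, *, int }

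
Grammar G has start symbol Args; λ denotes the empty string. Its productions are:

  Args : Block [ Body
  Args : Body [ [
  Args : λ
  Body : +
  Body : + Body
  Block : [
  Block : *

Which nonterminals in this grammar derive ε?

{ Args }

Directly nullable (have an λ-production): Args.
No other nonterminal has a production whose RHS symbols are all nullable.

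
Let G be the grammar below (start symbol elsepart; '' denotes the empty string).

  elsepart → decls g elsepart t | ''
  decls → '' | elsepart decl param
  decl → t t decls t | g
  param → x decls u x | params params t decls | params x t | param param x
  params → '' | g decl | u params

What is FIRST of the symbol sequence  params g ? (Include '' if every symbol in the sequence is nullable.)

Add FIRST(params)\{''} = { g, u }; params is nullable, continue.
g is a terminal; add {g} and stop.

{ g, u }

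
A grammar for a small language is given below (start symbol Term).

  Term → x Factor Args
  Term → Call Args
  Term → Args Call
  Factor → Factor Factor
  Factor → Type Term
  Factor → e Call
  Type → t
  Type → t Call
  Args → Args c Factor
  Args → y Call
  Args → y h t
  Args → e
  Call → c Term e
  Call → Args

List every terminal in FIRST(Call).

Call → c Term e contributes {c}.
From Call → Args: add FIRST(Args) = { e, y }.
Union: FIRST(Call) = { c, e, y }.

{ c, e, y }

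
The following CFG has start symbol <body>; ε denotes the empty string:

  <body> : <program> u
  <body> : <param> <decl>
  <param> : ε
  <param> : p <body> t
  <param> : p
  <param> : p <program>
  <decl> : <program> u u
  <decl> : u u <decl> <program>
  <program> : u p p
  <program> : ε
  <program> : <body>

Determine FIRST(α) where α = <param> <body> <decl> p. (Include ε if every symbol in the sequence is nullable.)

Add FIRST(<param>)\{ε} = { p }; <param> is nullable, continue.
Add FIRST(<body>) = { p, u }; <body> is not nullable, stop.

{ p, u }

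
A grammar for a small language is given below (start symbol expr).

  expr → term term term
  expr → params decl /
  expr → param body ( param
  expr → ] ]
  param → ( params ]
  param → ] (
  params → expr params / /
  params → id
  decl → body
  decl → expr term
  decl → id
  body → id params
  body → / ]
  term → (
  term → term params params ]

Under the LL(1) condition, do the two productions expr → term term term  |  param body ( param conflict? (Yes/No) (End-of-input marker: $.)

FIRST(term term term) = { ( } and FIRST(param body ( param) = { (, ] }.
Both contain (, so the two alternatives are not disjoint — LL(1) conflict.

Yes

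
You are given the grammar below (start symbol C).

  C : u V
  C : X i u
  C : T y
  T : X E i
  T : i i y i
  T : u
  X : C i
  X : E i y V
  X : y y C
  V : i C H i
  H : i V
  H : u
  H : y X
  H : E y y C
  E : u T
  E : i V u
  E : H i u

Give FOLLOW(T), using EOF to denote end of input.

{ i, y }

In C : T y: add FIRST(y) = { y }.
In E : u T: T is at the end, add FOLLOW(E) = { i, y }.
Union: FOLLOW(T) = { i, y }.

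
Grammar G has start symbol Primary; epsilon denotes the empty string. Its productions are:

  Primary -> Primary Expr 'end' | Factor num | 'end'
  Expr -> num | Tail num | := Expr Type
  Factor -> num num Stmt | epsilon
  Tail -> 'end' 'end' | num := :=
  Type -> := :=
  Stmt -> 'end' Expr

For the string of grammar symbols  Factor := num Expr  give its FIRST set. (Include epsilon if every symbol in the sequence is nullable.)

{ :=, num }

Add FIRST(Factor)\{epsilon} = { num }; Factor is nullable, continue.
:= is a terminal; add {:=} and stop.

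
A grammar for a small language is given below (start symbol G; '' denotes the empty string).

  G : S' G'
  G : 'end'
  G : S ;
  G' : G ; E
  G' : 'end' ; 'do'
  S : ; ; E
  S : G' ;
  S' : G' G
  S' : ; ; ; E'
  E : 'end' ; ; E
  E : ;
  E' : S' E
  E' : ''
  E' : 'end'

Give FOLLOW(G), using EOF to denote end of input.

{ EOF, 'end', ; }

G is the start symbol, so EOF ∈ FOLLOW(G).
In G' : G ; E: add FIRST(; E) = { ; }.
In S' : G' G: G is at the end, add FOLLOW(S') = { 'end', ; }.
Union: FOLLOW(G) = { EOF, 'end', ; }.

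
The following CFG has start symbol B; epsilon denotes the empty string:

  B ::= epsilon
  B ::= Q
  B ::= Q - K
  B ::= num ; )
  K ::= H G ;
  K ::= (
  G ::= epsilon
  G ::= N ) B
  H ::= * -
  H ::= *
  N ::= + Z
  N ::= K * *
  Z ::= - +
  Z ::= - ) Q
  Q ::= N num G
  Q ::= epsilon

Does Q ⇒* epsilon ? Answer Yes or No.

Yes

Q has an epsilon-production, so Q ⇒ epsilon.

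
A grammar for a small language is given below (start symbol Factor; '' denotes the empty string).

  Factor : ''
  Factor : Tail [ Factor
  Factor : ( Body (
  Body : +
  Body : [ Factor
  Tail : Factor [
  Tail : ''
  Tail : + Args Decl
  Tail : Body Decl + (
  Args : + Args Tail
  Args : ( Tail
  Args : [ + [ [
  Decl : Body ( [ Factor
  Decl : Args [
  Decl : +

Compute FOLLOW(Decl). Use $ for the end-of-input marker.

{ (, +, [ }

In Tail : + Args Decl: Decl is at the end, add FOLLOW(Tail) = { (, +, [ }.
In Tail : Body Decl + (: add FIRST(+ () = { + }.
Union: FOLLOW(Decl) = { (, +, [ }.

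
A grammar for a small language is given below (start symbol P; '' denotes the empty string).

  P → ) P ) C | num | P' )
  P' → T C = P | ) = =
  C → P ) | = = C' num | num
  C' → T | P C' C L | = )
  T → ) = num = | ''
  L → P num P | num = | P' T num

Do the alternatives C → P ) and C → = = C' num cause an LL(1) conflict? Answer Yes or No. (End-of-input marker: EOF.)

FIRST(P )) = { ), =, num } and FIRST(= = C' num) = { = }.
Both contain =, so the two alternatives are not disjoint — LL(1) conflict.

Yes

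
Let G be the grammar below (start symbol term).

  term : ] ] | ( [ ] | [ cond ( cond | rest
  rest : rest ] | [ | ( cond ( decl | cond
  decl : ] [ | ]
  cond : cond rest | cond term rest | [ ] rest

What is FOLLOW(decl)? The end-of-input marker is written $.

{ $, (, [, ] }

In rest : ( cond ( decl: decl is at the end, add FOLLOW(rest) = { $, (, [, ] }.
Union: FOLLOW(decl) = { $, (, [, ] }.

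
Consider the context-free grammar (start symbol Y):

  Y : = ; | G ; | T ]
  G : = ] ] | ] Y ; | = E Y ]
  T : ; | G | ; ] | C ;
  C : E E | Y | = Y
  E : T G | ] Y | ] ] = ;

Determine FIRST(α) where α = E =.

Add FIRST(E) = { ;, =, ] }; E is not nullable, stop.

{ ;, =, ] }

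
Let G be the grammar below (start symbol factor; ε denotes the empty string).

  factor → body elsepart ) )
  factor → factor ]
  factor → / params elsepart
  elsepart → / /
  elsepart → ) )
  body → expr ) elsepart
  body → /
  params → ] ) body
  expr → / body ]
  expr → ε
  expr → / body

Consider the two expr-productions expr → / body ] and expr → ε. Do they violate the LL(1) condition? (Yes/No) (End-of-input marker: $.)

FIRST(/ body ]) = { / } and FIRST(ε) = { ε }.
The second is nullable but FOLLOW(expr) = { ) } is disjoint from FIRST of the first.

No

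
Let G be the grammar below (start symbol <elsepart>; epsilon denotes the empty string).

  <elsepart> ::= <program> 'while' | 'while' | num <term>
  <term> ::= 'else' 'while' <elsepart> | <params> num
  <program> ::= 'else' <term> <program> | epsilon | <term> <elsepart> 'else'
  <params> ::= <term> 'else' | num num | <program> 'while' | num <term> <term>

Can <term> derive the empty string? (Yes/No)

Nullable nonterminals: <program>.
No production of <term> has an RHS whose symbols are all nullable, so <term> is not nullable.

No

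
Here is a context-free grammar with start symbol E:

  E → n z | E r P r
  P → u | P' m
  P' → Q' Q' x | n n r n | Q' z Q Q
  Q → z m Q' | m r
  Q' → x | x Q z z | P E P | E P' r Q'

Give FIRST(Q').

Q' → x contributes {x}.
Q' → x Q z z contributes {x}.
From Q' → P E P: add FIRST(P) = { n, u, x }.
From Q' → E P' r Q': add FIRST(E) = { n }.
Union: FIRST(Q') = { n, u, x }.

{ n, u, x }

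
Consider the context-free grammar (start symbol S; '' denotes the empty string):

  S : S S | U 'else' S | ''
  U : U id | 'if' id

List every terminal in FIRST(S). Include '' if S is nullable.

From S : S S: S, S nullable, take FIRST(S) ∪ FIRST(S) = { 'if' }; also '' since the whole RHS is nullable.
From S : U 'else' S: add FIRST(U) = { 'if' }.
S : '' contributes ''.
Union: FIRST(S) = { 'if', '' }.

{ 'if', '' }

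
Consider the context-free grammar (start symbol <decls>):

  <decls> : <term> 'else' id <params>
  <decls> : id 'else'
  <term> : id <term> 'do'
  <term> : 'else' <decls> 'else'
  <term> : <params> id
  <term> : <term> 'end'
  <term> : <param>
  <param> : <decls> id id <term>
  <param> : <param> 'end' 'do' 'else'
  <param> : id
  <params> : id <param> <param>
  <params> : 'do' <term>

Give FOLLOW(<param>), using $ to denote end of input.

{ $, 'do', 'else', 'end', id }

In <term> : <param>: <param> is at the end, add FOLLOW(<term>) = { $, 'do', 'else', 'end', id }.
In <param> : <param> 'end' 'do' 'else': add FIRST('end' 'do' 'else') = { 'end' }.
In <params> : id <param> <param>: add FIRST(<param>) = { 'do', 'else', id }.
In <params> : id <param> <param>: <param> is at the end, add FOLLOW(<params>) = { $, 'else', id }.
Union: FOLLOW(<param>) = { $, 'do', 'else', 'end', id }.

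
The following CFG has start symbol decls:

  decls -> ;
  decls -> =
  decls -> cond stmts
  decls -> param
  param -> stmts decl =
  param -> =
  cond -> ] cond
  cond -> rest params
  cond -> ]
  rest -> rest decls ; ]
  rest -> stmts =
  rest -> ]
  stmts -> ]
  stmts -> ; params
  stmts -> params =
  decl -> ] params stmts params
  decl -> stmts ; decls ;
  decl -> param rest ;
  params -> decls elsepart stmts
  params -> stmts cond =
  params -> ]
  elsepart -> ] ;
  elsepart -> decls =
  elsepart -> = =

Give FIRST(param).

From param -> stmts decl =: add FIRST(stmts) = { ;, =, ] }.
param -> = contributes {=}.
Union: FIRST(param) = { ;, =, ] }.

{ ;, =, ] }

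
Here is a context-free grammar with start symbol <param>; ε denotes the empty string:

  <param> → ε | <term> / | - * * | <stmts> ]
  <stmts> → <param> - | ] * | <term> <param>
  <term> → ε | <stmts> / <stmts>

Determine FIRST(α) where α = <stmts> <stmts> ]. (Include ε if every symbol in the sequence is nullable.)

Add FIRST(<stmts>)\{ε} = { -, /, ] }; <stmts> is nullable, continue.
Add FIRST(<stmts>)\{ε} = { -, /, ] }; <stmts> is nullable, continue.
] is a terminal; add {]} and stop.

{ -, /, ] }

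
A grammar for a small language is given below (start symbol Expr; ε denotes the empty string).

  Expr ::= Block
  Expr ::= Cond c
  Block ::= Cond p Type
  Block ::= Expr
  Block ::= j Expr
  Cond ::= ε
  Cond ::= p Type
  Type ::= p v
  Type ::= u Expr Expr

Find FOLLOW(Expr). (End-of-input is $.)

Expr is the start symbol, so $ ∈ FOLLOW(Expr).
In Block ::= Expr: Expr is at the end, add FOLLOW(Block) = { $, c, j, p }.
In Block ::= j Expr: Expr is at the end, add FOLLOW(Block) = { $, c, j, p }.
In Type ::= u Expr Expr: add FIRST(Expr) = { c, j, p }.
In Type ::= u Expr Expr: Expr is at the end, add FOLLOW(Type) = { $, c, j, p }.
Union: FOLLOW(Expr) = { $, c, j, p }.

{ $, c, j, p }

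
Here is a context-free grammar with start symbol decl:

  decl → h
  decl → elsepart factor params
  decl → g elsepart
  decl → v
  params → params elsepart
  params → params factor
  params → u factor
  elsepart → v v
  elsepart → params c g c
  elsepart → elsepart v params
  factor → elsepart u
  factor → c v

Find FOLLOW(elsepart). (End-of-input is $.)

{ $, c, u, v }

In decl → elsepart factor params: add FIRST(factor params) = { c, u, v }.
In decl → g elsepart: elsepart is at the end, add FOLLOW(decl) = { $ }.
In params → params elsepart: elsepart is at the end, add FOLLOW(params) = { $, c, u, v }.
In elsepart → elsepart v params: add FIRST(v params) = { v }.
In factor → elsepart u: add FIRST(u) = { u }.
Union: FOLLOW(elsepart) = { $, c, u, v }.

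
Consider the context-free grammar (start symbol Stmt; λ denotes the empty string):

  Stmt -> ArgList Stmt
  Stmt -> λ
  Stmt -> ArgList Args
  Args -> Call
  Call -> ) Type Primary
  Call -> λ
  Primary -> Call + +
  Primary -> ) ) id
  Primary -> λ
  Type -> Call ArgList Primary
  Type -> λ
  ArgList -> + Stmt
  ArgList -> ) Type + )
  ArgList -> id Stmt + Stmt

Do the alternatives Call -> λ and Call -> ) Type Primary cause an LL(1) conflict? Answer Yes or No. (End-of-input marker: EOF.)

Yes

FIRST(λ) = { λ } and FIRST() Type Primary) = { ) }.
The first alternative is nullable and FOLLOW(Call) = { EOF, ), +, id } shares ) with FIRST of the second — conflict.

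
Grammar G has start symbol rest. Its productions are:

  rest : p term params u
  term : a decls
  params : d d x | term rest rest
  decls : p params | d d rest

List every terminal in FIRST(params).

params : d d x contributes {d}.
From params : term rest rest: add FIRST(term) = { a }.
Union: FIRST(params) = { a, d }.

{ a, d }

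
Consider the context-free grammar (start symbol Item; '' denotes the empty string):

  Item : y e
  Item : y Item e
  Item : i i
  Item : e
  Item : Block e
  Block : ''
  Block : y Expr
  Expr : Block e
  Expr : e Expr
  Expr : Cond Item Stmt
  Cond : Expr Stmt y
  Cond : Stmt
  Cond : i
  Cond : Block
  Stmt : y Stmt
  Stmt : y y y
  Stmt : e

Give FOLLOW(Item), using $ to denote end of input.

Item is the start symbol, so $ ∈ FOLLOW(Item).
In Item : y Item e: add FIRST(e) = { e }.
In Expr : Cond Item Stmt: add FIRST(Stmt) = { e, y }.
Union: FOLLOW(Item) = { $, e, y }.

{ $, e, y }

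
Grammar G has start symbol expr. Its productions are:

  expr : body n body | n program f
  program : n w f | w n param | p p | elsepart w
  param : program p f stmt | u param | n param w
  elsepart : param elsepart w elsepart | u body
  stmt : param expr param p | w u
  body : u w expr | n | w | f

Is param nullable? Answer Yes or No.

No

No nonterminal in this grammar is nullable.
No production of param has an RHS whose symbols are all nullable, so param is not nullable.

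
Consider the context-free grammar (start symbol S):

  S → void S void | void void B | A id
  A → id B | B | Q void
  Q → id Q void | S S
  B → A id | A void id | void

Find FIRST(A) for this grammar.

{ id, void }

A → id B contributes {id}.
From A → B: add FIRST(B) = { id, void }.
From A → Q void: add FIRST(Q) = { id, void }.
Union: FIRST(A) = { id, void }.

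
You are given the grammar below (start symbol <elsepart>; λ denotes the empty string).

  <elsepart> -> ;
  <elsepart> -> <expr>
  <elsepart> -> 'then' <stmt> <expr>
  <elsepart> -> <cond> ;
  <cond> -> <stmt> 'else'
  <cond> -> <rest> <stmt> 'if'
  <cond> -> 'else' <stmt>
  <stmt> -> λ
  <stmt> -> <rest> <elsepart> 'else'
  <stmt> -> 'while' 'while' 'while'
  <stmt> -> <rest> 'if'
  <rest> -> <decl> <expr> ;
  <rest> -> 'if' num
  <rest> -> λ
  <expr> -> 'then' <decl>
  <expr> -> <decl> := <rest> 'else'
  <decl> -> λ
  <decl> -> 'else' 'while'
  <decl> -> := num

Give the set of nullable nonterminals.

{ <decl>, <rest>, <stmt> }

Directly nullable (have an λ-production): <stmt>, <rest>, <decl>.
No other nonterminal has a production whose RHS symbols are all nullable.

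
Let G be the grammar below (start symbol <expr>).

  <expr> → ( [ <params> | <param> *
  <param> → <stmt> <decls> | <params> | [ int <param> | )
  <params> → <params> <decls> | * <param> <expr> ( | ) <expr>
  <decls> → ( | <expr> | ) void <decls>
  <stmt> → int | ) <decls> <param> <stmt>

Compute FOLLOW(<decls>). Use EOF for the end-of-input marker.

{ EOF, (, ), *, [, int }

In <param> → <stmt> <decls>: <decls> is at the end, add FOLLOW(<param>) = { (, ), *, [, int }.
In <params> → <params> <decls>: <decls> is at the end, add FOLLOW(<params>) = { EOF, (, ), *, [, int }.
In <decls> → ) void <decls>: <decls> is at the end, add FOLLOW(<decls>) = { EOF, (, ), *, [, int }.
In <stmt> → ) <decls> <param> <stmt>: add FIRST(<param> <stmt>) = { ), *, [, int }.
Union: FOLLOW(<decls>) = { EOF, (, ), *, [, int }.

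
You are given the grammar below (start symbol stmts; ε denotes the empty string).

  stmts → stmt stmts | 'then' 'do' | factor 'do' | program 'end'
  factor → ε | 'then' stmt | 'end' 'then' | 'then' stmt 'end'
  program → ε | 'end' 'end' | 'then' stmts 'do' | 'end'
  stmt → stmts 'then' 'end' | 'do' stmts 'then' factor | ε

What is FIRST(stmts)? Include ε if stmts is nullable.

From stmts → stmt stmts: stmt nullable, take FIRST(stmt) ∪ FIRST(stmts) = { 'do', 'end', 'then' }.
stmts → 'then' 'do' contributes {'then'}.
From stmts → factor 'do': factor nullable, take FIRST(factor) ∪ {'do'} = { 'do', 'end', 'then' }.
From stmts → program 'end': program nullable, take FIRST(program) ∪ {'end'} = { 'end', 'then' }.
Union: FIRST(stmts) = { 'do', 'end', 'then' }.

{ 'do', 'end', 'then' }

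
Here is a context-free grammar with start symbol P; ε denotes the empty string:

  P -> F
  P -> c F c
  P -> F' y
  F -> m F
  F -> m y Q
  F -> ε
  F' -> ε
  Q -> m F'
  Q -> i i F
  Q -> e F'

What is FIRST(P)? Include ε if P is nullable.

{ c, m, y, ε }

From P -> F: add FIRST(F) = { m, ε } (including ε since F is nullable).
P -> c F c contributes {c}.
From P -> F' y: F' nullable, take FIRST(F') ∪ {y} = { y }.
Union: FIRST(P) = { c, m, y, ε }.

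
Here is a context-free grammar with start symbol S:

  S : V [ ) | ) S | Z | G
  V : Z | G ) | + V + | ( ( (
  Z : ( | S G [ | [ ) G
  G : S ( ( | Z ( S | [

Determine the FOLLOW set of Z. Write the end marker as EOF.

In S : Z: Z is at the end, add FOLLOW(S) = { EOF, (, ), +, [ }.
In V : Z: Z is at the end, add FOLLOW(V) = { +, [ }.
In G : Z ( S: add FIRST(( S) = { ( }.
Union: FOLLOW(Z) = { EOF, (, ), +, [ }.

{ EOF, (, ), +, [ }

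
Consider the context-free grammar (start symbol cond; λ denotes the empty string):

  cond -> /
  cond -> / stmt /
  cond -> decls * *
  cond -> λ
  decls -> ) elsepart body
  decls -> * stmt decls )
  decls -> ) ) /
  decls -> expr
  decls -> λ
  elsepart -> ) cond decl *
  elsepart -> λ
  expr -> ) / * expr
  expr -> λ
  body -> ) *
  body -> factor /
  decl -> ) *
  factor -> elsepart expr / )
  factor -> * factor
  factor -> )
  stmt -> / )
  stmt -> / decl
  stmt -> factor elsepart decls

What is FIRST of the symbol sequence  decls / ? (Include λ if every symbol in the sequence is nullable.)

{ ), *, / }

Add FIRST(decls)\{λ} = { ), * }; decls is nullable, continue.
/ is a terminal; add {/} and stop.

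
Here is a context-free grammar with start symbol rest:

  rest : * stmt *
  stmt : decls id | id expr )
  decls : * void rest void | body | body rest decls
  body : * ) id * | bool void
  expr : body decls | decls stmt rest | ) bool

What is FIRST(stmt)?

{ *, bool, id }

From stmt : decls id: add FIRST(decls) = { *, bool }.
stmt : id expr ) contributes {id}.
Union: FIRST(stmt) = { *, bool, id }.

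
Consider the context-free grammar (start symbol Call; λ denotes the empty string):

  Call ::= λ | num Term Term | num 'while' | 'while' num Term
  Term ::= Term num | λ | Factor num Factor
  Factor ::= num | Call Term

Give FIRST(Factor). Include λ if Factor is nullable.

{ 'while', num, λ }

Factor ::= num contributes {num}.
From Factor ::= Call Term: Call, Term nullable, take FIRST(Call) ∪ FIRST(Term) = { 'while', num }; also λ since the whole RHS is nullable.
Union: FIRST(Factor) = { 'while', num, λ }.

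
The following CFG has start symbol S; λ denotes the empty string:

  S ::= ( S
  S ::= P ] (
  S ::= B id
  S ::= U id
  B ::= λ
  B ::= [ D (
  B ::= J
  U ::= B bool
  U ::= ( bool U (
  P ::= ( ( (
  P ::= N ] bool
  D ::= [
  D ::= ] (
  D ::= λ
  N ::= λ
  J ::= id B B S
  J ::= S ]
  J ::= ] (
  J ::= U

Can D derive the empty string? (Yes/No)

D has an λ-production, so D ⇒ λ.

Yes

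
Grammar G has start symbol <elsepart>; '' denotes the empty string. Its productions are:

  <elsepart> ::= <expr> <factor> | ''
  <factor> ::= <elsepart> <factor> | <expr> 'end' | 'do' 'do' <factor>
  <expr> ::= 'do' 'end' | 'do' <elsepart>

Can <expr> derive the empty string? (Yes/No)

Nullable nonterminals: <elsepart>.
No production of <expr> has an RHS whose symbols are all nullable, so <expr> is not nullable.

No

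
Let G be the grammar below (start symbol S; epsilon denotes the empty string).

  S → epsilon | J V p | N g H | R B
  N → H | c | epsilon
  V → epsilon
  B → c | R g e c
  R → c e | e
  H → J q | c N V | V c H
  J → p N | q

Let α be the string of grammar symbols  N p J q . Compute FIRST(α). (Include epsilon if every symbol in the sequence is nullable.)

Add FIRST(N)\{epsilon} = { c, p, q }; N is nullable, continue.
p is a terminal; add {p} and stop.

{ c, p, q }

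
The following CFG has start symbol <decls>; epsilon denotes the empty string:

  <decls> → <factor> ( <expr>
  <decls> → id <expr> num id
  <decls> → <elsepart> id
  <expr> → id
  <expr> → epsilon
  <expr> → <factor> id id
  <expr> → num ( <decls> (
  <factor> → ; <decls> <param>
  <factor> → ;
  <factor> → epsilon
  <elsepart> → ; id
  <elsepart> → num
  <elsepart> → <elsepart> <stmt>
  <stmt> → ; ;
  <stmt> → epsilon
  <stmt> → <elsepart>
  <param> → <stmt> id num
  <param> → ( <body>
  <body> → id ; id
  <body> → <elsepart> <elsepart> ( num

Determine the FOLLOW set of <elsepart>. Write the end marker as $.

In <decls> → <elsepart> id: add FIRST(id) = { id }.
In <elsepart> → <elsepart> <stmt>: add FIRST(<stmt>)\{epsilon} = { ;, num }.
  Since <stmt> is nullable, also add FOLLOW(<elsepart>) = { (, ;, id, num }.
In <stmt> → <elsepart>: <elsepart> is at the end, add FOLLOW(<stmt>) = { (, ;, id, num }.
In <body> → <elsepart> <elsepart> ( num: add FIRST(<elsepart> ( num) = { ;, num }.
In <body> → <elsepart> <elsepart> ( num: add FIRST(( num) = { ( }.
Union: FOLLOW(<elsepart>) = { (, ;, id, num }.

{ (, ;, id, num }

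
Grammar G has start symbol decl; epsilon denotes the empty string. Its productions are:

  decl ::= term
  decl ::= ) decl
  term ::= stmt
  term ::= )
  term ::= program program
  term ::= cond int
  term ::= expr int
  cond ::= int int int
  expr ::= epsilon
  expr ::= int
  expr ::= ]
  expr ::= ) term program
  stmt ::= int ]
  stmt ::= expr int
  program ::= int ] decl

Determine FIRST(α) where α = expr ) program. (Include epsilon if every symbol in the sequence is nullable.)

Add FIRST(expr)\{epsilon} = { ), ], int }; expr is nullable, continue.
) is a terminal; add {)} and stop.

{ ), ], int }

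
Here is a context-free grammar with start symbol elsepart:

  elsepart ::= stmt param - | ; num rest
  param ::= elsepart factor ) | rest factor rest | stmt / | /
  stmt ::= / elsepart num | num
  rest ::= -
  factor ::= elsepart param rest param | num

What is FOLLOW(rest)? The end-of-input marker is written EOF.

In elsepart ::= ; num rest: rest is at the end, add FOLLOW(elsepart) = { EOF, -, /, ;, num }.
In param ::= rest factor rest: add FIRST(factor rest) = { /, ;, num }.
In param ::= rest factor rest: rest is at the end, add FOLLOW(param) = { ), - }.
In factor ::= elsepart param rest param: add FIRST(param) = { -, /, ;, num }.
Union: FOLLOW(rest) = { EOF, ), -, /, ;, num }.

{ EOF, ), -, /, ;, num }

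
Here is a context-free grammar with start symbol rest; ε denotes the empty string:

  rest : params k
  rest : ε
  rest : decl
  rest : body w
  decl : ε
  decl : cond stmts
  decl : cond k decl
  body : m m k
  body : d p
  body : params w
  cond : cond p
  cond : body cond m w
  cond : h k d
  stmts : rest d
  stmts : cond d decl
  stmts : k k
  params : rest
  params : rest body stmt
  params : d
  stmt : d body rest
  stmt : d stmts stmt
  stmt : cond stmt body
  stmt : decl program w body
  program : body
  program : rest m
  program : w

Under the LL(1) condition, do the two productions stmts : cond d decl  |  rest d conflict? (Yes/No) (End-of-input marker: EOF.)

Yes

FIRST(cond d decl) = { d, h, k, m, w } and FIRST(rest d) = { d, h, k, m, w }.
Both contain d, so the two alternatives are not disjoint — LL(1) conflict.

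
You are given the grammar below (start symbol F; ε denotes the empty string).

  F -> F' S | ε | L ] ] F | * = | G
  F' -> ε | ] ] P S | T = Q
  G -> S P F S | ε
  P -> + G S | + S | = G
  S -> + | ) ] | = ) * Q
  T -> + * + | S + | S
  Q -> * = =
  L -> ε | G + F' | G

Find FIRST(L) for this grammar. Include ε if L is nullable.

L -> ε contributes ε.
From L -> G + F': G nullable, take FIRST(G) ∪ {+} = { ), +, = }.
From L -> G: add FIRST(G) = { ), +, =, ε } (including ε since G is nullable).
Union: FIRST(L) = { ), +, =, ε }.

{ ), +, =, ε }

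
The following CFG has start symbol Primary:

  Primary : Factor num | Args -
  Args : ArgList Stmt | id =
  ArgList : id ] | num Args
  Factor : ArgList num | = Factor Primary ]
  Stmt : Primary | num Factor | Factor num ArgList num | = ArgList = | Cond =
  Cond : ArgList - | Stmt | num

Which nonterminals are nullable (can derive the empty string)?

{ } (none)

No nonterminal has an empty production or an RHS whose symbols are all nullable.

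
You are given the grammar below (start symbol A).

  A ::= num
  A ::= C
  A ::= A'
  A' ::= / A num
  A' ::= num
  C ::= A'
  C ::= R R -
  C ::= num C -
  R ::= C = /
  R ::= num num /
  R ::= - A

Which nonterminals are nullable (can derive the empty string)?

{ } (none)

No nonterminal has an empty production or an RHS whose symbols are all nullable.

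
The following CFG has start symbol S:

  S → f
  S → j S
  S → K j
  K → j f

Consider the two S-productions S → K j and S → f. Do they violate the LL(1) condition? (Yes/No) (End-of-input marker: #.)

No

FIRST(K j) = { j } and FIRST(f) = { f }.
The FIRST sets are disjoint and neither alternative is nullable — no conflict.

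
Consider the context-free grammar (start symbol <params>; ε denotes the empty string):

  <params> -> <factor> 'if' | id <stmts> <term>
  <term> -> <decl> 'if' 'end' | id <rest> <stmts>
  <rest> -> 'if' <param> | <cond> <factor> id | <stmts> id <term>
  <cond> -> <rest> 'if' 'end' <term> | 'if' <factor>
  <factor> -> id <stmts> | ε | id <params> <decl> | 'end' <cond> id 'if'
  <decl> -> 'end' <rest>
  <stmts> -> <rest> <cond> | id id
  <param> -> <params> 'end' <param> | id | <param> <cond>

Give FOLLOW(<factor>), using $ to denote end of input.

In <params> -> <factor> 'if': add FIRST('if') = { 'if' }.
In <rest> -> <cond> <factor> id: add FIRST(id) = { id }.
In <cond> -> 'if' <factor>: <factor> is at the end, add FOLLOW(<cond>) = { $, 'end', 'if', id }.
Union: FOLLOW(<factor>) = { $, 'end', 'if', id }.

{ $, 'end', 'if', id }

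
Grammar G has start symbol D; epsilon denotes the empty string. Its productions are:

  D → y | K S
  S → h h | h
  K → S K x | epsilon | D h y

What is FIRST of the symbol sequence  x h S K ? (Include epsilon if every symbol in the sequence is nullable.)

{ x }

x is a terminal; add {x} and stop.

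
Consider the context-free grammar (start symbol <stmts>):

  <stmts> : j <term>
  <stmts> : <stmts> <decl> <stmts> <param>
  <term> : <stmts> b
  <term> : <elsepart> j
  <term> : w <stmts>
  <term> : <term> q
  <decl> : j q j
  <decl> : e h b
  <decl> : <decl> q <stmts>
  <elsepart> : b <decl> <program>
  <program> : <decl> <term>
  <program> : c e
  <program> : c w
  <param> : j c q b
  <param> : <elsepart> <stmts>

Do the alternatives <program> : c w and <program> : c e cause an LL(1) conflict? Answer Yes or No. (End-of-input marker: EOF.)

FIRST(c w) = { c } and FIRST(c e) = { c }.
Both contain c, so the two alternatives are not disjoint — LL(1) conflict.

Yes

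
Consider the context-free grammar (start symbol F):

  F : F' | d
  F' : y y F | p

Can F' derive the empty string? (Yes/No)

No

No nonterminal in this grammar is nullable.
No production of F' has an RHS whose symbols are all nullable, so F' is not nullable.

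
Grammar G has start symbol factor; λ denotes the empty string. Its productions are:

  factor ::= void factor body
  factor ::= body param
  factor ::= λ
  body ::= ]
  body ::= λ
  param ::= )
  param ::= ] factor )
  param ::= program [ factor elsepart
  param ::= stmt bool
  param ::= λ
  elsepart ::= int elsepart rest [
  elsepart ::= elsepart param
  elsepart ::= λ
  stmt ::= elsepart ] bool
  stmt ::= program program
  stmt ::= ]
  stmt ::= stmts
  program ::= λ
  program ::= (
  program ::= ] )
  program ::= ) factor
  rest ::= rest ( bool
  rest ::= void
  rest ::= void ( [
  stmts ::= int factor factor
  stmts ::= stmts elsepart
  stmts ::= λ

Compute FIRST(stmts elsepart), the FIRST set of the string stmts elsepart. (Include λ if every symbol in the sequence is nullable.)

Add FIRST(stmts)\{λ} = { (, ), [, ], bool, int }; stmts is nullable, continue.
Add FIRST(elsepart)\{λ} = { (, ), [, ], bool, int }; elsepart is nullable, continue.
Every symbol is nullable, so include λ.

{ (, ), [, ], bool, int, λ }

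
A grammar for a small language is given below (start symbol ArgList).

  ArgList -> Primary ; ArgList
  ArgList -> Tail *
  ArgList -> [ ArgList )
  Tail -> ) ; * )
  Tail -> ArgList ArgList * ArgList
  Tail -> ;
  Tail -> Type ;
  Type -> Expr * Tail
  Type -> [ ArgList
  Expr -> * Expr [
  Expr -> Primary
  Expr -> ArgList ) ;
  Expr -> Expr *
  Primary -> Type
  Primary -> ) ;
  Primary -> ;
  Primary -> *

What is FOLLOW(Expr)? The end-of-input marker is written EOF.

In Type -> Expr * Tail: add FIRST(* Tail) = { * }.
In Expr -> * Expr [: add FIRST([) = { [ }.
In Expr -> Expr *: add FIRST(*) = { * }.
Union: FOLLOW(Expr) = { *, [ }.

{ *, [ }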